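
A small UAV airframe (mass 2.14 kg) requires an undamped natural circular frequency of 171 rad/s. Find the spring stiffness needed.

62600 N/m

k = m·ω_n² = 2.14 × 171.0² = 2.14 × 29240 = 62580 N/m.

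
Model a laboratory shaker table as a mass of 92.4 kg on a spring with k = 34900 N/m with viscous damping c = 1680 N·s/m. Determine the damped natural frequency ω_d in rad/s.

ω_n = √(k/m) = √(34900/92.4) = 19.43 rad/s.
Critical damping c_c = 2√(k·m) = 2√(34900 × 92.4) = 3592 N·s/m, so ζ = c/c_c = 1680/3592 = 0.4678.
ω_d = ω_n√(1 − ζ²) = 19.43 × √(1 − 0.219) = 17.18 rad/s.

17.2 rad/s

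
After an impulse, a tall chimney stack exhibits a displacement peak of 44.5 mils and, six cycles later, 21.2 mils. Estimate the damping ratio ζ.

0.0197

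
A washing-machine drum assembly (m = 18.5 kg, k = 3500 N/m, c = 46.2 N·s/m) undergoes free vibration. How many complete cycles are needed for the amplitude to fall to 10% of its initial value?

5 cycles

ζ = c/(2√(km)) = 46.2/(2√(3500 × 18.5)) = 46.2/508.9 = 0.09078.
Logarithmic decrement δ = 2πζ/√(1 − ζ²) = 2π × 0.09078/√(1 − 0.00824) = 0.5728.
x_n/x₀ = e^(−nδ) ≤ 0.1; take ln: n ≥ ln(1/0.1)/δ = 2.303/0.5728 = 4.020.
So 5 complete cycles are required.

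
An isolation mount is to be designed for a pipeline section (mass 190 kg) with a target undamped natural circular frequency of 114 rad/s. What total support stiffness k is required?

k = m·ω_n² = 190 × 114.0² = 190 × 13000 = 2469000 N/m.

2470000 N/m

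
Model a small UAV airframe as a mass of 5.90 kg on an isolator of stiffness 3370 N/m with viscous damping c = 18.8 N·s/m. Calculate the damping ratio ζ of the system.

ω_n = √(k/m) = √(3370/5.90) = 23.90 rad/s.
Critical damping c_c = 2√(k·m) = 2√(3370 × 5.90) = 282.0 N·s/m, so ζ = c/c_c = 18.8/282.0 = 0.06666.

0.0667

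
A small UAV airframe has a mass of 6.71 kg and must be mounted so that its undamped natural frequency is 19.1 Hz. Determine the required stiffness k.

ω_n = 2πf_n = 2π × 19.1 = 120.0 rad/s.
k = m·ω_n² = 6.71 × 120.0² = 6.71 × 14400 = 96640 N/m.

96600 N/m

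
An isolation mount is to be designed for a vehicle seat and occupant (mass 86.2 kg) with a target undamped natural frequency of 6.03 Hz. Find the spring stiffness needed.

124000 N/m

ω_n = 2πf_n = 2π × 6.03 = 37.89 rad/s.
k = m·ω_n² = 86.2 × 37.89² = 86.2 × 1435 = 123700 N/m.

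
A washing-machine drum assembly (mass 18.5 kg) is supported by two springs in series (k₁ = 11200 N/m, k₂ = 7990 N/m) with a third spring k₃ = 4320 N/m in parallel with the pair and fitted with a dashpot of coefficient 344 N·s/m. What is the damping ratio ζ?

Series pair: k_s = k₁k₂/(k₁+k₂) = (11200)(7990)/(11200 + 7990) = 4663 N/m. In parallel with k₃: k_eq = 4663 + 4320 = 8983 N/m.
ω_n = √(k_eq/m) = √(8983/18.5) = 22.04 rad/s.
Critical damping c_c = 2√(k_eq·m) = 2√(8983 × 18.5) = 815.3 N·s/m, so ζ = c/c_c = 344/815.3 = 0.4219.

0.422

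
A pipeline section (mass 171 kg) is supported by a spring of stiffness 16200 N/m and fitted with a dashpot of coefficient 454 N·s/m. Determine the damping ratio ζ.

0.136

ω_n = √(k/m) = √(16200/171) = 9.733 rad/s.
Critical damping c_c = 2√(k·m) = 2√(16200 × 171) = 3329 N·s/m, so ζ = c/c_c = 454/3329 = 0.1364.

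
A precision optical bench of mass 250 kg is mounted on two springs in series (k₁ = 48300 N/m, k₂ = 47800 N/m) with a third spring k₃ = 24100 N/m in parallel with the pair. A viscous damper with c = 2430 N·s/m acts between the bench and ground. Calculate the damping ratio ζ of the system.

0.350

Series pair: k_s = k₁k₂/(k₁+k₂) = (48300)(47800)/(48300 + 47800) = 24020 N/m. In parallel with k₃: k_eq = 24020 + 24100 = 48120 N/m.
ω_n = √(k_eq/m) = √(48120/250) = 13.87 rad/s.
Critical damping c_c = 2√(k_eq·m) = 2√(48120 × 250) = 6937 N·s/m, so ζ = c/c_c = 2430/6937 = 0.3503.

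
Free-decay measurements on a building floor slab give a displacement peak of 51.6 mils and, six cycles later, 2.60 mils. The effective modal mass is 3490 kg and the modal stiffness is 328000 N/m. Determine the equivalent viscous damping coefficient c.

Logarithmic decrement δ = (1/n)·ln(x₀/x_n) = (1/6)·ln(51.6/2.60) = (1/6)·ln(19.85) = 0.4980.
ζ = δ/√(4π² + δ²) = 0.4980/√(39.48 + 0.248) = 0.4980/6.303 = 0.07901.
c = ζ · 2√(km) = 0.07901 × 2√(328000 × 3490) = 0.07901 × 67670 = 5347 N·s/m.

5350 N·s/m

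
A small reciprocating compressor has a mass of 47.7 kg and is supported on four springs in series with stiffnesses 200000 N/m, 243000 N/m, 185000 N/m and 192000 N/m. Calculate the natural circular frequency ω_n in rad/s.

32.6 rad/s

Series springs: 1/k_eq = 1/200000 + 1/243000 + 1/185000 + 1/192000 = 1.973×10^-5, so k_eq = 50690 N/m.
ω_n = √(k_eq/m) = √(50690/47.7) = √1063 = 32.60 rad/s.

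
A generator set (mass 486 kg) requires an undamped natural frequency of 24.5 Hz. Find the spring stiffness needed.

11500000 N/m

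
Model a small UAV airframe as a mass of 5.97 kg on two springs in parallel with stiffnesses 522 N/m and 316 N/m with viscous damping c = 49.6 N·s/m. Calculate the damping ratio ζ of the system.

0.351

Parallel springs add: k_eq = 522 + 316 = 838.0 N/m.
ω_n = √(k_eq/m) = √(838.0/5.97) = 11.85 rad/s.
Critical damping c_c = 2√(k_eq·m) = 2√(838.0 × 5.97) = 141.5 N·s/m, so ζ = c/c_c = 49.6/141.5 = 0.3506.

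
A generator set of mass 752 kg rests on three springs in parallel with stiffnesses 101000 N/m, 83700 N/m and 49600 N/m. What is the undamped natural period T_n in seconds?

0.356 s

Parallel springs add: k_eq = 101000 + 83700 + 49600 = 234300 N/m.
ω_n = √(k_eq/m) = √(234300/752) = √311.6 = 17.65 rad/s.
T_n = 2π/ω_n = 6.283/17.65 = 0.3560 s.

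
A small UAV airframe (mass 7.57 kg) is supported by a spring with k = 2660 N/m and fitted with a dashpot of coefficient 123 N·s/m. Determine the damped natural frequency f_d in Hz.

ω_n = √(k/m) = √(2660/7.57) = 18.75 rad/s.
Critical damping c_c = 2√(k·m) = 2√(2660 × 7.57) = 283.8 N·s/m, so ζ = c/c_c = 123/283.8 = 0.4334.
ω_d = ω_n√(1 − ζ²) = 18.75 × √(1 − 0.188) = 16.89 rad/s.
f_d = ω_d/(2π) = 2.689 Hz.

2.69 Hz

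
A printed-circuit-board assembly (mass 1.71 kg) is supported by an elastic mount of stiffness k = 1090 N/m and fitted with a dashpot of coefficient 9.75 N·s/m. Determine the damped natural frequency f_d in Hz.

ω_n = √(k/m) = √(1090/1.71) = 25.25 rad/s.
Critical damping c_c = 2√(k·m) = 2√(1090 × 1.71) = 86.35 N·s/m, so ζ = c/c_c = 9.75/86.35 = 0.1129.
ω_d = ω_n√(1 − ζ²) = 25.25 × √(1 − 0.0128) = 25.09 rad/s.
f_d = ω_d/(2π) = 3.993 Hz.

3.99 Hz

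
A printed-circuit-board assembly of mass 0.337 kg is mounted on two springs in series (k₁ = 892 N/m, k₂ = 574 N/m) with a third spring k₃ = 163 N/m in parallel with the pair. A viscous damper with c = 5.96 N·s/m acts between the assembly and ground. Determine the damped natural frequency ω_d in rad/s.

Series pair: k_s = k₁k₂/(k₁+k₂) = (892)(574)/(892 + 574) = 349.3 N/m. In parallel with k₃: k_eq = 349.3 + 163 = 512.3 N/m.
ω_n = √(k_eq/m) = √(512.3/0.337) = 38.99 rad/s.
Critical damping c_c = 2√(k_eq·m) = 2√(512.3 × 0.337) = 26.28 N·s/m, so ζ = c/c_c = 5.96/26.28 = 0.2268.
ω_d = ω_n√(1 − ζ²) = 38.99 × √(1 − 0.0514) = 37.97 rad/s.

38.0 rad/s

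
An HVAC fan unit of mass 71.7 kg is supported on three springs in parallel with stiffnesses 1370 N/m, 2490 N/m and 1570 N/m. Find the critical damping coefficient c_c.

Parallel springs add: k_eq = 1370 + 2490 + 1570 = 5430 N/m.
c_c = 2√(k_eq·m) = 2√(5430 × 71.7) = 2 × 624.0 = 1248 N·s/m.

1250 N·s/m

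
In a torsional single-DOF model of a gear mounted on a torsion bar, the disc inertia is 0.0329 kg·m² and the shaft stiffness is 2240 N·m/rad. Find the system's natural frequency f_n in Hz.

ω_n = √(k_t/J) = √(2240/0.0329) = √68090 = 260.9 rad/s.
f_n = ω_n/(2π) = 260.9/6.283 = 41.53 Hz.

41.5 Hz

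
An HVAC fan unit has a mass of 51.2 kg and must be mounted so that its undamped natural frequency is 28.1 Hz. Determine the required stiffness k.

1600000 N/m

ω_n = 2πf_n = 2π × 28.1 = 176.6 rad/s.
k = m·ω_n² = 51.2 × 176.6² = 51.2 × 31170 = 1596000 N/m.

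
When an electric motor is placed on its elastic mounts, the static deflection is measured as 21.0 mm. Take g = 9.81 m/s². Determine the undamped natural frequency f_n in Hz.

3.44 Hz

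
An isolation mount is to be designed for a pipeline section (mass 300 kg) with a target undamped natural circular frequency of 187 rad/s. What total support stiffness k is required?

k = m·ω_n² = 300 × 187.0² = 300 × 34970 = 10490000 N/m.

10500000 N/m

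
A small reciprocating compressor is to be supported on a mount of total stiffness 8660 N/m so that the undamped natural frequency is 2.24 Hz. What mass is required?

43.7 kg

ω_n = 2πf_n = 2π × 2.24 = 14.07 rad/s.
m = k/ω_n² = 8660/14.07² = 8660/198.1 = 43.72 kg.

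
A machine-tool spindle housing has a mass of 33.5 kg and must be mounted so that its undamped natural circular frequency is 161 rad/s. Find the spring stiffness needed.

868000 N/m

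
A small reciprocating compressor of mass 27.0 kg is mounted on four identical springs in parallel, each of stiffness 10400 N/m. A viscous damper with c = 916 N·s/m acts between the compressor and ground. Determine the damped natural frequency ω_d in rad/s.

35.4 rad/s

Parallel springs add: k_eq = 4 × 10400 = 41600 N/m.
ω_n = √(k_eq/m) = √(41600/27.0) = 39.25 rad/s.
Critical damping c_c = 2√(k_eq·m) = 2√(41600 × 27.0) = 2120 N·s/m, so ζ = c/c_c = 916/2120 = 0.4322.
ω_d = ω_n√(1 − ζ²) = 39.25 × √(1 − 0.187) = 35.40 rad/s.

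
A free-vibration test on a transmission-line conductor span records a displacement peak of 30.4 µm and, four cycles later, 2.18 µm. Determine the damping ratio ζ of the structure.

0.104

Logarithmic decrement δ = (1/n)·ln(x₀/x_n) = (1/4)·ln(30.4/2.18) = (1/4)·ln(13.94) = 0.6588.
ζ = δ/√(4π² + δ²) = 0.6588/√(39.48 + 0.434) = 0.6588/6.318 = 0.1043.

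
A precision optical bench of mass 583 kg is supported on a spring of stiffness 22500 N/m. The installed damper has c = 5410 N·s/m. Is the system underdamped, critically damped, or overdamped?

c_c = 2√(k·m) = 7244 N·s/m; ζ = c/c_c = 5410/7244 = 0.747.
Since ζ < 1 the system is underdamped.

underdamped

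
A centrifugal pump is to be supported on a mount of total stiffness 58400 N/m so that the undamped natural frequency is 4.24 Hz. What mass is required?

82.3 kg

ω_n = 2πf_n = 2π × 4.24 = 26.64 rad/s.
m = k/ω_n² = 58400/26.64² = 58400/709.7 = 82.29 kg.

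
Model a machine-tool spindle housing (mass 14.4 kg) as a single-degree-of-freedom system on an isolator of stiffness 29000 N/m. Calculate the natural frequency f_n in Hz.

7.14 Hz

ω_n = √(k/m) = √(29000/14.4) = √2014 = 44.88 rad/s.
f_n = ω_n/(2π) = 44.88/6.283 = 7.142 Hz.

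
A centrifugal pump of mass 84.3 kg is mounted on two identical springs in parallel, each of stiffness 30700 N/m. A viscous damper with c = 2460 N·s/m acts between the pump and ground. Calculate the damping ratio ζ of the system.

Parallel springs add: k_eq = 2 × 30700 = 61400 N/m.
ω_n = √(k_eq/m) = √(61400/84.3) = 26.99 rad/s.
Critical damping c_c = 2√(k_eq·m) = 2√(61400 × 84.3) = 4550 N·s/m, so ζ = c/c_c = 2460/4550 = 0.5406.

0.541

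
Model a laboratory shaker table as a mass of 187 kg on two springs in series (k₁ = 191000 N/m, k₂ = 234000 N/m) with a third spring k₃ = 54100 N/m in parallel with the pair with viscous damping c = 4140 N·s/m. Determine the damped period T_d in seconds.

Series pair: k_s = k₁k₂/(k₁+k₂) = (191000)(234000)/(191000 + 234000) = 105200 N/m. In parallel with k₃: k_eq = 105200 + 54100 = 159300 N/m.
ω_n = √(k_eq/m) = √(159300/187) = 29.18 rad/s.
Critical damping c_c = 2√(k_eq·m) = 2√(159300 × 187) = 10910 N·s/m, so ζ = c/c_c = 4140/10910 = 0.3793.
ω_d = ω_n√(1 − ζ²) = 29.18 × √(1 − 0.144) = 27.00 rad/s.
T_d = 2π/ω_d = 0.2327 s.

0.233 s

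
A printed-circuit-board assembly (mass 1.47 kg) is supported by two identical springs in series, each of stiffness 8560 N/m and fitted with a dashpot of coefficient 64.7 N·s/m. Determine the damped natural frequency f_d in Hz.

7.84 Hz

Series springs: 1/k_eq = 2/8560, so k_eq = 8560/2 = 4280 N/m.
ω_n = √(k_eq/m) = √(4280/1.47) = 53.96 rad/s.
Critical damping c_c = 2√(k_eq·m) = 2√(4280 × 1.47) = 158.6 N·s/m, so ζ = c/c_c = 64.7/158.6 = 0.4078.
ω_d = ω_n√(1 − ζ²) = 53.96 × √(1 − 0.166) = 49.27 rad/s.
f_d = ω_d/(2π) = 7.841 Hz.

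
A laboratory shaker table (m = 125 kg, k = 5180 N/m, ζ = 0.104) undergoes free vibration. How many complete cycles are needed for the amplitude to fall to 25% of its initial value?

3 cycles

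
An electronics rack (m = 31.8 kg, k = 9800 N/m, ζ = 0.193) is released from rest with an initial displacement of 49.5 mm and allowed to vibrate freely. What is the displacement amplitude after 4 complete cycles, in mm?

0.353 mm

Logarithmic decrement δ = 2πζ/√(1 − ζ²) = 2π × 0.1930/√(1 − 0.0372) = 1.236.
After n cycles, x_n/x₀ = e^(−nδ), so x_4 = 49.5 × e^(−4 × 1.236) = 49.5 × 0.007129 = 0.3529 mm.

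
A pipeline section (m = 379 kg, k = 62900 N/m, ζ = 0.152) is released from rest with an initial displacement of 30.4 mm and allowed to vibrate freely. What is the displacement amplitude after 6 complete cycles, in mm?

Logarithmic decrement δ = 2πζ/√(1 − ζ²) = 2π × 0.1520/√(1 − 0.0231) = 0.9663.
After n cycles, x_n/x₀ = e^(−nδ), so x_6 = 30.4 × e^(−6 × 0.9663) = 30.4 × 0.003035 = 0.09226 mm.

0.0923 mm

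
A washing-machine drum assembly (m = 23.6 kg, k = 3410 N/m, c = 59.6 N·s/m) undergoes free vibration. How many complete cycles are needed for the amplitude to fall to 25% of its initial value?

ζ = c/(2√(km)) = 59.6/(2√(3410 × 23.6)) = 59.6/567.4 = 0.1050.
Logarithmic decrement δ = 2πζ/√(1 − ζ²) = 2π × 0.1050/√(1 − 0.0110) = 0.6637.
x_n/x₀ = e^(−nδ) ≤ 0.25; take ln: n ≥ ln(1/0.25)/δ = 1.386/0.6637 = 2.089.
So 3 complete cycles are required.

3 cycles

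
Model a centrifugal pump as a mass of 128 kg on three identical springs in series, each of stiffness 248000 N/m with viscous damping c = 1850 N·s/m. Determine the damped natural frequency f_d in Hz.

3.88 Hz

Series springs: 1/k_eq = 3/248000, so k_eq = 248000/3 = 82670 N/m.
ω_n = √(k_eq/m) = √(82670/128) = 25.41 rad/s.
Critical damping c_c = 2√(k_eq·m) = 2√(82670 × 128) = 6506 N·s/m, so ζ = c/c_c = 1850/6506 = 0.2844.
ω_d = ω_n√(1 − ζ²) = 25.41 × √(1 − 0.0809) = 24.36 rad/s.
f_d = ω_d/(2π) = 3.878 Hz.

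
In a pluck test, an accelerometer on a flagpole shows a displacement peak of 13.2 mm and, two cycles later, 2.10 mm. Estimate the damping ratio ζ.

Logarithmic decrement δ = (1/n)·ln(x₀/x_n) = (1/2)·ln(13.2/2.10) = (1/2)·ln(6.286) = 0.9191.
ζ = δ/√(4π² + δ²) = 0.9191/√(39.48 + 0.845) = 0.9191/6.350 = 0.1447.

0.145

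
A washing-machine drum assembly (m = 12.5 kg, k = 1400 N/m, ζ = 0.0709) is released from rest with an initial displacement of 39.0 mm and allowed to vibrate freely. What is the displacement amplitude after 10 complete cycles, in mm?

Logarithmic decrement δ = 2πζ/√(1 − ζ²) = 2π × 0.07090/√(1 − 0.00503) = 0.4466.
After n cycles, x_n/x₀ = e^(−nδ), so x_10 = 39.0 × e^(−10 × 0.4466) = 39.0 × 0.01149 = 0.4482 mm.

0.448 mm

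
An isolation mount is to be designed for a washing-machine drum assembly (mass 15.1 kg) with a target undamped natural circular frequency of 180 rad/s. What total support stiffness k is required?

k = m·ω_n² = 15.1 × 180.0² = 15.1 × 32400 = 489200 N/m.

489000 N/m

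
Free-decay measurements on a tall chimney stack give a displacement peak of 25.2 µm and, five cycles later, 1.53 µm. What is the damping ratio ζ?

Logarithmic decrement δ = (1/n)·ln(x₀/x_n) = (1/5)·ln(25.2/1.53) = (1/5)·ln(16.47) = 0.5603.
ζ = δ/√(4π² + δ²) = 0.5603/√(39.48 + 0.314) = 0.5603/6.308 = 0.08882.

0.0888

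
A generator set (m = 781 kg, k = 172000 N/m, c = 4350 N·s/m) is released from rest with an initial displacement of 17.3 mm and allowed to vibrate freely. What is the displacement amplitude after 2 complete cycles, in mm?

1.57 mm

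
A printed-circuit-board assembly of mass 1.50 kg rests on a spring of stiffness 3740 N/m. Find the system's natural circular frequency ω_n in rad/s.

49.9 rad/s

ω_n = √(k/m) = √(3740/1.50) = √2493 = 49.93 rad/s.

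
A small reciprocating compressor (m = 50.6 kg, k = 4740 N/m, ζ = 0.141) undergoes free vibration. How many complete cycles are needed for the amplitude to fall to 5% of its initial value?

4 cycles

Logarithmic decrement δ = 2πζ/√(1 − ζ²) = 2π × 0.1410/√(1 − 0.0199) = 0.8949.
x_n/x₀ = e^(−nδ) ≤ 0.05; take ln: n ≥ ln(1/0.05)/δ = 2.996/0.8949 = 3.348.
So 4 complete cycles are required.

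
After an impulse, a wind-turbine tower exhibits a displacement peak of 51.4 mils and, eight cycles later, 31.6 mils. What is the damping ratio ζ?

Logarithmic decrement δ = (1/n)·ln(x₀/x_n) = (1/8)·ln(51.4/31.6) = (1/8)·ln(1.627) = 0.06081.
ζ = δ/√(4π² + δ²) = 0.06081/√(39.48 + 0.00370) = 0.06081/6.283 = 0.009678.

0.00968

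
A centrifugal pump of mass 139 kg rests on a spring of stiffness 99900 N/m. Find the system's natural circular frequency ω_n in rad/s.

26.8 rad/s

ω_n = √(k/m) = √(99900/139) = √718.7 = 26.81 rad/s.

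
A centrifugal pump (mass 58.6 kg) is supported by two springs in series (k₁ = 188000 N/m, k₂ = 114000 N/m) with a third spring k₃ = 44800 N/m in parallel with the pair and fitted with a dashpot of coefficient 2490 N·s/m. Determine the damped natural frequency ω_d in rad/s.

39.0 rad/s

Series pair: k_s = k₁k₂/(k₁+k₂) = (188000)(114000)/(188000 + 114000) = 70970 N/m. In parallel with k₃: k_eq = 70970 + 44800 = 115800 N/m.
ω_n = √(k_eq/m) = √(115800/58.6) = 44.45 rad/s.
Critical damping c_c = 2√(k_eq·m) = 2√(115800 × 58.6) = 5209 N·s/m, so ζ = c/c_c = 2490/5209 = 0.4780.
ω_d = ω_n√(1 − ζ²) = 44.45 × √(1 − 0.228) = 39.04 rad/s.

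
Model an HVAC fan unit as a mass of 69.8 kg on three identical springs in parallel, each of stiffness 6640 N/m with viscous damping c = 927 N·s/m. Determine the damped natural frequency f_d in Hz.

2.47 Hz

Parallel springs add: k_eq = 3 × 6640 = 19920 N/m.
ω_n = √(k_eq/m) = √(19920/69.8) = 16.89 rad/s.
Critical damping c_c = 2√(k_eq·m) = 2√(19920 × 69.8) = 2358 N·s/m, so ζ = c/c_c = 927/2358 = 0.3931.
ω_d = ω_n√(1 − ζ²) = 16.89 × √(1 − 0.155) = 15.53 rad/s.
f_d = ω_d/(2π) = 2.472 Hz.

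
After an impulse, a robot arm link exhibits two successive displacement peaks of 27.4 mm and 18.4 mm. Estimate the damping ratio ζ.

0.0632

Logarithmic decrement δ = (1/n)·ln(x₀/x_n) = (1/1)·ln(27.4/18.4) = (1/1)·ln(1.489) = 0.3982.
ζ = δ/√(4π² + δ²) = 0.3982/√(39.48 + 0.159) = 0.3982/6.296 = 0.06325.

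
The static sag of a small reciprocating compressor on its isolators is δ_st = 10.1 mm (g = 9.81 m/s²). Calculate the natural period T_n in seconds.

ω_n = √(g/δ_st) = √(9.81/0.0101) = √971.3 = 31.17 rad/s.
T_n = 2π/ω_n = 6.283/31.17 = 0.2016 s.

0.202 s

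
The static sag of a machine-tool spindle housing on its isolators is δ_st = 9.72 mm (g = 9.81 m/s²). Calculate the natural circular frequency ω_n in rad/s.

31.8 rad/s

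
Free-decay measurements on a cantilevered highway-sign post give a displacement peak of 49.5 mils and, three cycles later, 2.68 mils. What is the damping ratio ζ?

0.153

Logarithmic decrement δ = (1/n)·ln(x₀/x_n) = (1/3)·ln(49.5/2.68) = (1/3)·ln(18.47) = 0.9721.
ζ = δ/√(4π² + δ²) = 0.9721/√(39.48 + 0.945) = 0.9721/6.358 = 0.1529.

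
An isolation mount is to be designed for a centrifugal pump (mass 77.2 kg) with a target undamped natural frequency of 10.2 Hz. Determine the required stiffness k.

ω_n = 2πf_n = 2π × 10.2 = 64.09 rad/s.
k = m·ω_n² = 77.2 × 64.09² = 77.2 × 4107 = 317100 N/m.

317000 N/m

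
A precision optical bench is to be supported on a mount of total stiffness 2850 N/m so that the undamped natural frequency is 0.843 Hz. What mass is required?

102 kg

ω_n = 2πf_n = 2π × 0.843 = 5.297 rad/s.
m = k/ω_n² = 2850/5.297² = 2850/28.06 = 101.6 kg.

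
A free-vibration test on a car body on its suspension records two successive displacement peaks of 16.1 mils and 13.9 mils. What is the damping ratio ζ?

Logarithmic decrement δ = (1/n)·ln(x₀/x_n) = (1/1)·ln(16.1/13.9) = (1/1)·ln(1.158) = 0.1469.
ζ = δ/√(4π² + δ²) = 0.1469/√(39.48 + 0.0216) = 0.1469/6.285 = 0.02338.

0.0234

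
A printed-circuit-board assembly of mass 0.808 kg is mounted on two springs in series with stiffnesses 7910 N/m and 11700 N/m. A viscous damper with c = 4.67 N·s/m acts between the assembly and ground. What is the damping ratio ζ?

0.0378

Series springs: 1/k_eq = 1/7910 + 1/11700 = 0.0002119, so k_eq = 4719 N/m.
ω_n = √(k_eq/m) = √(4719/0.808) = 76.43 rad/s.
Critical damping c_c = 2√(k_eq·m) = 2√(4719 × 0.808) = 123.5 N·s/m, so ζ = c/c_c = 4.67/123.5 = 0.03781.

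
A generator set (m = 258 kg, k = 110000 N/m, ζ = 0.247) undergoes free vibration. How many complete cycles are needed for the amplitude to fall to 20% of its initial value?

2 cycles

Logarithmic decrement δ = 2πζ/√(1 − ζ²) = 2π × 0.2470/√(1 − 0.0610) = 1.602.
x_n/x₀ = e^(−nδ) ≤ 0.2; take ln: n ≥ ln(1/0.2)/δ = 1.609/1.602 = 1.005.
So 2 complete cycles are required.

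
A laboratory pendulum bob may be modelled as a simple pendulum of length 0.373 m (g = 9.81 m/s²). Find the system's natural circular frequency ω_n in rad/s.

For a simple pendulum ω_n = √(g/L) = √(9.81/0.373) = √26.30 = 5.128 rad/s.

5.13 rad/s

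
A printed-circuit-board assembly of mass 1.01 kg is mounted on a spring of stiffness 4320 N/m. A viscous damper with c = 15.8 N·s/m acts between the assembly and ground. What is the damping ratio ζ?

ω_n = √(k/m) = √(4320/1.01) = 65.40 rad/s.
Critical damping c_c = 2√(k·m) = 2√(4320 × 1.01) = 132.1 N·s/m, so ζ = c/c_c = 15.8/132.1 = 0.1196.

0.120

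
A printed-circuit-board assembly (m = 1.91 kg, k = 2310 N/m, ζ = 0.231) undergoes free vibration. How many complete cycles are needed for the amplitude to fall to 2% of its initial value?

3 cycles

Logarithmic decrement δ = 2πζ/√(1 − ζ²) = 2π × 0.2310/√(1 − 0.0534) = 1.492.
x_n/x₀ = e^(−nδ) ≤ 0.02; take ln: n ≥ ln(1/0.02)/δ = 3.912/1.492 = 2.622.
So 3 complete cycles are required.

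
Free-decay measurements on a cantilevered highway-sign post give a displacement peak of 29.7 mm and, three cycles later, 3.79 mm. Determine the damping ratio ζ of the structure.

0.109

Logarithmic decrement δ = (1/n)·ln(x₀/x_n) = (1/3)·ln(29.7/3.79) = (1/3)·ln(7.836) = 0.6863.
ζ = δ/√(4π² + δ²) = 0.6863/√(39.48 + 0.471) = 0.6863/6.321 = 0.1086.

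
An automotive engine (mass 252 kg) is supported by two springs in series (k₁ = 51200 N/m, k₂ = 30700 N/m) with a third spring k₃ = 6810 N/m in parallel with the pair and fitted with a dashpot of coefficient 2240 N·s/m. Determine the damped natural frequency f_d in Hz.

1.45 Hz

Series pair: k_s = k₁k₂/(k₁+k₂) = (51200)(30700)/(51200 + 30700) = 19190 N/m. In parallel with k₃: k_eq = 19190 + 6810 = 26000 N/m.
ω_n = √(k_eq/m) = √(26000/252) = 10.16 rad/s.
Critical damping c_c = 2√(k_eq·m) = 2√(26000 × 252) = 5120 N·s/m, so ζ = c/c_c = 2240/5120 = 0.4375.
ω_d = ω_n√(1 − ζ²) = 10.16 × √(1 − 0.191) = 9.134 rad/s.
f_d = ω_d/(2π) = 1.454 Hz.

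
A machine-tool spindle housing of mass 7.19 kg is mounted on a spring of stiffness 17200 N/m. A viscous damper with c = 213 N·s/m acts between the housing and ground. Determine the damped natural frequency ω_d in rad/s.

46.6 rad/s

ω_n = √(k/m) = √(17200/7.19) = 48.91 rad/s.
Critical damping c_c = 2√(k·m) = 2√(17200 × 7.19) = 703.3 N·s/m, so ζ = c/c_c = 213/703.3 = 0.3028.
ω_d = ω_n√(1 − ζ²) = 48.91 × √(1 − 0.0917) = 46.61 rad/s.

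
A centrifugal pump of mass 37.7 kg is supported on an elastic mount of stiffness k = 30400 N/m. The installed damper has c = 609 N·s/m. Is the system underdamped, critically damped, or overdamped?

c_c = 2√(k·m) = 2141 N·s/m; ζ = c/c_c = 609/2141 = 0.284.
Since ζ < 1 the system is underdamped.

underdamped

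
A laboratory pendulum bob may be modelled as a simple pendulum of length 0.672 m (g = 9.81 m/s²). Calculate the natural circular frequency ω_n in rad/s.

3.82 rad/s

For a simple pendulum ω_n = √(g/L) = √(9.81/0.672) = √14.60 = 3.821 rad/s.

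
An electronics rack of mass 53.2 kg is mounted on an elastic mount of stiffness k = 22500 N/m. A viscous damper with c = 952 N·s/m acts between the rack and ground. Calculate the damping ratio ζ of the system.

0.435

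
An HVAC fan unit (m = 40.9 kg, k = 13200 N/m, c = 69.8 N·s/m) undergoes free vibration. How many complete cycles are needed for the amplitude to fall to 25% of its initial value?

ζ = c/(2√(km)) = 69.8/(2√(13200 × 40.9)) = 69.8/1470 = 0.04750.
Logarithmic decrement δ = 2πζ/√(1 − ζ²) = 2π × 0.04750/√(1 − 0.00226) = 0.2988.
x_n/x₀ = e^(−nδ) ≤ 0.25; take ln: n ≥ ln(1/0.25)/δ = 1.386/0.2988 = 4.640.
So 5 complete cycles are required.

5 cycles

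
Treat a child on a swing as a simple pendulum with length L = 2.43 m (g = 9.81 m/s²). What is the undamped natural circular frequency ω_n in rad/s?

For a simple pendulum ω_n = √(g/L) = √(9.81/2.43) = √4.037 = 2.009 rad/s.

2.01 rad/s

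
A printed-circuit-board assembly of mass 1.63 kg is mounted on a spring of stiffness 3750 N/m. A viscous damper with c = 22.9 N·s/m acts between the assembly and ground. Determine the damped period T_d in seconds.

0.132 s

ω_n = √(k/m) = √(3750/1.63) = 47.96 rad/s.
Critical damping c_c = 2√(k·m) = 2√(3750 × 1.63) = 156.4 N·s/m, so ζ = c/c_c = 22.9/156.4 = 0.1465.
ω_d = ω_n√(1 − ζ²) = 47.96 × √(1 − 0.0214) = 47.45 rad/s.
T_d = 2π/ω_d = 0.1324 s.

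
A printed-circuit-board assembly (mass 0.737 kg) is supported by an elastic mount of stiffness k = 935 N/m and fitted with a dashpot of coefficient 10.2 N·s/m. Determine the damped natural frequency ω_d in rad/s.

34.9 rad/s

ω_n = √(k/m) = √(935.0/0.737) = 35.62 rad/s.
Critical damping c_c = 2√(k·m) = 2√(935.0 × 0.737) = 52.50 N·s/m, so ζ = c/c_c = 10.2/52.50 = 0.1943.
ω_d = ω_n√(1 − ζ²) = 35.62 × √(1 − 0.0377) = 34.94 rad/s.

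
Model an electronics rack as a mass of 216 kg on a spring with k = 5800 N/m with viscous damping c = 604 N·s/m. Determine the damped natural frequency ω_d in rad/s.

4.99 rad/s

ω_n = √(k/m) = √(5800/216) = 5.182 rad/s.
Critical damping c_c = 2√(k·m) = 2√(5800 × 216) = 2239 N·s/m, so ζ = c/c_c = 604/2239 = 0.2698.
ω_d = ω_n√(1 − ζ²) = 5.182 × √(1 − 0.0728) = 4.990 rad/s.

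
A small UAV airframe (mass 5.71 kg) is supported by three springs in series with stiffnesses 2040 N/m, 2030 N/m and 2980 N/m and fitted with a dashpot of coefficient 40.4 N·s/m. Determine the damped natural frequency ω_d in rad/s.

11.0 rad/s

Series springs: 1/k_eq = 1/2040 + 1/2030 + 1/2980 = 0.001318, so k_eq = 758.5 N/m.
ω_n = √(k_eq/m) = √(758.5/5.71) = 11.53 rad/s.
Critical damping c_c = 2√(k_eq·m) = 2√(758.5 × 5.71) = 131.6 N·s/m, so ζ = c/c_c = 40.4/131.6 = 0.3069.
ω_d = ω_n√(1 − ζ²) = 11.53 × √(1 − 0.0942) = 10.97 rad/s.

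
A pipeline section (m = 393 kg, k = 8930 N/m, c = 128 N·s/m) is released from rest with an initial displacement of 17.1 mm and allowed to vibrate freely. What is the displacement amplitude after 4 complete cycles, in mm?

7.24 mm

ζ = c/(2√(km)) = 128/(2√(8930 × 393)) = 128/3747 = 0.03416.
Logarithmic decrement δ = 2πζ/√(1 − ζ²) = 2π × 0.03416/√(1 − 0.00117) = 0.2148.
After n cycles, x_n/x₀ = e^(−nδ), so x_4 = 17.1 × e^(−4 × 0.2148) = 17.1 × 0.4235 = 7.242 mm.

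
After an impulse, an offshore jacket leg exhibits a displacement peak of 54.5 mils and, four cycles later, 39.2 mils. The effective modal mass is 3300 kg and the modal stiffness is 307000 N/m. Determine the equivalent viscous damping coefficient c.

835 N·s/m

Logarithmic decrement δ = (1/n)·ln(x₀/x_n) = (1/4)·ln(54.5/39.2) = (1/4)·ln(1.390) = 0.08238.
ζ = δ/√(4π² + δ²) = 0.08238/√(39.48 + 0.00679) = 0.08238/6.284 = 0.01311.
c = ζ · 2√(km) = 0.01311 × 2√(307000 × 3300) = 0.01311 × 63660 = 834.6 N·s/m.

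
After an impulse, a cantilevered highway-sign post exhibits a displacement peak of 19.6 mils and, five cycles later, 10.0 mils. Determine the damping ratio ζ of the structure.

0.0214

Logarithmic decrement δ = (1/n)·ln(x₀/x_n) = (1/5)·ln(19.6/10.0) = (1/5)·ln(1.960) = 0.1346.
ζ = δ/√(4π² + δ²) = 0.1346/√(39.48 + 0.0181) = 0.1346/6.285 = 0.02142.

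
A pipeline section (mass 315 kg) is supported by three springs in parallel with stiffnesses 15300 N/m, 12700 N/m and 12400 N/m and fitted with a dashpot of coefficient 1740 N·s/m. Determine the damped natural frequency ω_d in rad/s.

11.0 rad/s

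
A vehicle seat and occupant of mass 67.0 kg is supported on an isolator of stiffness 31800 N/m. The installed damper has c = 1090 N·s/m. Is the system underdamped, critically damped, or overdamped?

c_c = 2√(k·m) = 2919 N·s/m; ζ = c/c_c = 1090/2919 = 0.373.
Since ζ < 1 the system is underdamped.

underdamped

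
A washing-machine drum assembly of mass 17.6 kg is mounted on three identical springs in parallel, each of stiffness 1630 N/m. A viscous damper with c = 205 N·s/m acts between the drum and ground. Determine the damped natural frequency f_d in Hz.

2.49 Hz

Parallel springs add: k_eq = 3 × 1630 = 4890 N/m.
ω_n = √(k_eq/m) = √(4890/17.6) = 16.67 rad/s.
Critical damping c_c = 2√(k_eq·m) = 2√(4890 × 17.6) = 586.7 N·s/m, so ζ = c/c_c = 205/586.7 = 0.3494.
ω_d = ω_n√(1 − ζ²) = 16.67 × √(1 − 0.122) = 15.62 rad/s.
f_d = ω_d/(2π) = 2.486 Hz.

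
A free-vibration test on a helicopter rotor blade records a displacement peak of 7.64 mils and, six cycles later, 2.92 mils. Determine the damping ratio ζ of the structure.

Logarithmic decrement δ = (1/n)·ln(x₀/x_n) = (1/6)·ln(7.64/2.92) = (1/6)·ln(2.616) = 0.1603.
ζ = δ/√(4π² + δ²) = 0.1603/√(39.48 + 0.0257) = 0.1603/6.285 = 0.02550.

0.0255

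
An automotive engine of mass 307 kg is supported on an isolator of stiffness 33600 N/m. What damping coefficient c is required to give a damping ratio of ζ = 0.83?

c_c = 2√(k·m) = 2√(33600 × 307) = 6423 N·s/m.
c = ζ·c_c = 0.83 × 6423 = 5331 N·s/m.

5330 N·s/m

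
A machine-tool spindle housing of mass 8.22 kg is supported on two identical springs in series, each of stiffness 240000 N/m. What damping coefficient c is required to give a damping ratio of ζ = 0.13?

258 N·s/m

Series springs: 1/k_eq = 2/240000, so k_eq = 240000/2 = 120000 N/m.
c_c = 2√(k_eq·m) = 2√(120000 × 8.22) = 1986 N·s/m.
c = ζ·c_c = 0.13 × 1986 = 258.2 N·s/m.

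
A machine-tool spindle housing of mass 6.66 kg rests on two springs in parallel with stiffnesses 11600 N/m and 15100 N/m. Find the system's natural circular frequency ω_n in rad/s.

63.3 rad/s

Parallel springs add: k_eq = 11600 + 15100 = 26700 N/m.
ω_n = √(k_eq/m) = √(26700/6.66) = √4009 = 63.32 rad/s.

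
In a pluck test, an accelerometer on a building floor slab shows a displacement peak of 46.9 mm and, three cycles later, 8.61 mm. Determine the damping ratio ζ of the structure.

0.0896

Logarithmic decrement δ = (1/n)·ln(x₀/x_n) = (1/3)·ln(46.9/8.61) = (1/3)·ln(5.447) = 0.5650.
ζ = δ/√(4π² + δ²) = 0.5650/√(39.48 + 0.319) = 0.5650/6.309 = 0.08957.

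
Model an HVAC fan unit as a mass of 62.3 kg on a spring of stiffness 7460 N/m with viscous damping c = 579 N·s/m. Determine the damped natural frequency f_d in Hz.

ω_n = √(k/m) = √(7460/62.3) = 10.94 rad/s.
Critical damping c_c = 2√(k·m) = 2√(7460 × 62.3) = 1363 N·s/m, so ζ = c/c_c = 579/1363 = 0.4247.
ω_d = ω_n√(1 − ζ²) = 10.94 × √(1 − 0.180) = 9.907 rad/s.
f_d = ω_d/(2π) = 1.577 Hz.

1.58 Hz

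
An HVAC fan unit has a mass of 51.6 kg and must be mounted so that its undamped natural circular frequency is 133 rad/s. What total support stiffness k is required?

k = m·ω_n² = 51.6 × 133.0² = 51.6 × 17690 = 912800 N/m.

913000 N/m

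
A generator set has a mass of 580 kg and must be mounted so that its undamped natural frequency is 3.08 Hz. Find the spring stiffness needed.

217000 N/m

ω_n = 2πf_n = 2π × 3.08 = 19.35 rad/s.
k = m·ω_n² = 580 × 19.35² = 580 × 374.5 = 217200 N/m.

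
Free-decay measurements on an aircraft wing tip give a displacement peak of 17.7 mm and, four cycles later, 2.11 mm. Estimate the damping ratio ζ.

Logarithmic decrement δ = (1/n)·ln(x₀/x_n) = (1/4)·ln(17.7/2.11) = (1/4)·ln(8.389) = 0.5317.
ζ = δ/√(4π² + δ²) = 0.5317/√(39.48 + 0.283) = 0.5317/6.306 = 0.08432.

0.0843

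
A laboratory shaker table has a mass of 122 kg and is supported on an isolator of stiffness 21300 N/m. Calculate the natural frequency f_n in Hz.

ω_n = √(k/m) = √(21300/122) = √174.6 = 13.21 rad/s.
f_n = ω_n/(2π) = 13.21/6.283 = 2.103 Hz.

2.10 Hz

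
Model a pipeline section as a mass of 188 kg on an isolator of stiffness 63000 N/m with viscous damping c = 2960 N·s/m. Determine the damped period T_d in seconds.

ω_n = √(k/m) = √(63000/188) = 18.31 rad/s.
Critical damping c_c = 2√(k·m) = 2√(63000 × 188) = 6883 N·s/m, so ζ = c/c_c = 2960/6883 = 0.4300.
ω_d = ω_n√(1 − ζ²) = 18.31 × √(1 − 0.185) = 16.53 rad/s.
T_d = 2π/ω_d = 0.3802 s.

0.380 s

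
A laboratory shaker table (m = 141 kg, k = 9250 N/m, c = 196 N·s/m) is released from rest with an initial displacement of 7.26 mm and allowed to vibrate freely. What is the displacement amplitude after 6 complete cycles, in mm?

0.282 mm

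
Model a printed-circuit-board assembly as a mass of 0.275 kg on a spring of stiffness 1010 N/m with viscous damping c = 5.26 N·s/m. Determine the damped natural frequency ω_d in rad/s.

ω_n = √(k/m) = √(1010/0.275) = 60.60 rad/s.
Critical damping c_c = 2√(k·m) = 2√(1010 × 0.275) = 33.33 N·s/m, so ζ = c/c_c = 5.26/33.33 = 0.1578.
ω_d = ω_n√(1 − ζ²) = 60.60 × √(1 − 0.0249) = 59.84 rad/s.

59.8 rad/s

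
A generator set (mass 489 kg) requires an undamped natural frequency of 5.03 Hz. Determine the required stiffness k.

ω_n = 2πf_n = 2π × 5.03 = 31.60 rad/s.
k = m·ω_n² = 489 × 31.60² = 489 × 998.8 = 488400 N/m.

488000 N/m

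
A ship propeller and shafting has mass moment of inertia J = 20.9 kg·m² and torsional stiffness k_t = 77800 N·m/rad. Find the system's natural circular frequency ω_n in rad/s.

61.0 rad/s

ω_n = √(k_t/J) = √(77800/20.9) = √3722 = 61.01 rad/s.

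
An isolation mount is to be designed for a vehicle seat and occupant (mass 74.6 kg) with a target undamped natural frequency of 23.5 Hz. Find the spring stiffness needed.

1630000 N/m

ω_n = 2πf_n = 2π × 23.5 = 147.7 rad/s.
k = m·ω_n² = 74.6 × 147.7² = 74.6 × 21800 = 1626000 N/m.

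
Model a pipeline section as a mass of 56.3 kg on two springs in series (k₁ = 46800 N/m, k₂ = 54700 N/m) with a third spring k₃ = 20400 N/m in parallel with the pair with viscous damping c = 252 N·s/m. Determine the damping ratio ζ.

Series pair: k_s = k₁k₂/(k₁+k₂) = (46800)(54700)/(46800 + 54700) = 25220 N/m. In parallel with k₃: k_eq = 25220 + 20400 = 45620 N/m.
ω_n = √(k_eq/m) = √(45620/56.3) = 28.47 rad/s.
Critical damping c_c = 2√(k_eq·m) = 2√(45620 × 56.3) = 3205 N·s/m, so ζ = c/c_c = 252/3205 = 0.07862.

0.0786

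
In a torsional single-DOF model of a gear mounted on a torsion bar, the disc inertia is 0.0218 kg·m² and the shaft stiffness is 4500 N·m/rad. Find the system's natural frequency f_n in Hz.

72.3 Hz

ω_n = √(k_t/J) = √(4500/0.0218) = √206400 = 454.3 rad/s.
f_n = ω_n/(2π) = 454.3/6.283 = 72.31 Hz.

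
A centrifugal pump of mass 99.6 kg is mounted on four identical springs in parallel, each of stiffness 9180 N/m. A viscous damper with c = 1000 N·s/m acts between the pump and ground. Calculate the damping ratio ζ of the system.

Parallel springs add: k_eq = 4 × 9180 = 36720 N/m.
ω_n = √(k_eq/m) = √(36720/99.6) = 19.20 rad/s.
Critical damping c_c = 2√(k_eq·m) = 2√(36720 × 99.6) = 3825 N·s/m, so ζ = c/c_c = 1000/3825 = 0.2615.

0.261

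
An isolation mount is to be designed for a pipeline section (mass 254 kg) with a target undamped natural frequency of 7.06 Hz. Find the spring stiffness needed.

ω_n = 2πf_n = 2π × 7.06 = 44.36 rad/s.
k = m·ω_n² = 254 × 44.36² = 254 × 1968 = 499800 N/m.

500000 N/m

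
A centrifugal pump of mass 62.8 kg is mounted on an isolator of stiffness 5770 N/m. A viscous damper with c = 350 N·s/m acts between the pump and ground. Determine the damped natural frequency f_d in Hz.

1.46 Hz

ω_n = √(k/m) = √(5770/62.8) = 9.585 rad/s.
Critical damping c_c = 2√(k·m) = 2√(5770 × 62.8) = 1204 N·s/m, so ζ = c/c_c = 350/1204 = 0.2907.
ω_d = ω_n√(1 − ζ²) = 9.585 × √(1 − 0.0845) = 9.171 rad/s.
f_d = ω_d/(2π) = 1.460 Hz.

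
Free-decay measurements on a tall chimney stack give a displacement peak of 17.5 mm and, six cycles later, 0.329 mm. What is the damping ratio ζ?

0.105

Logarithmic decrement δ = (1/n)·ln(x₀/x_n) = (1/6)·ln(17.5/0.329) = (1/6)·ln(53.19) = 0.6623.
ζ = δ/√(4π² + δ²) = 0.6623/√(39.48 + 0.439) = 0.6623/6.318 = 0.1048.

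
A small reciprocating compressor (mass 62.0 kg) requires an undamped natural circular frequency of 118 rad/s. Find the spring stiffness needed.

863000 N/m

k = m·ω_n² = 62.0 × 118.0² = 62.0 × 13920 = 863300 N/m.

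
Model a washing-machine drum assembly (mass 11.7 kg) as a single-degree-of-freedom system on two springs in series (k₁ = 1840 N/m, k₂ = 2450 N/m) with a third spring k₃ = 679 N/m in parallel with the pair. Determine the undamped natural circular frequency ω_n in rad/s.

Series pair: k_s = k₁k₂/(k₁+k₂) = (1840)(2450)/(1840 + 2450) = 1051 N/m. In parallel with k₃: k_eq = 1051 + 679 = 1730 N/m.
ω_n = √(k_eq/m) = √(1730/11.7) = √147.8 = 12.16 rad/s.

12.2 rad/s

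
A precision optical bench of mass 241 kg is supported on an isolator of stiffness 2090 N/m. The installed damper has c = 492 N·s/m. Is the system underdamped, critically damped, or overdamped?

c_c = 2√(k·m) = 1419 N·s/m; ζ = c/c_c = 492/1419 = 0.347.
Since ζ < 1 the system is underdamped.

underdamped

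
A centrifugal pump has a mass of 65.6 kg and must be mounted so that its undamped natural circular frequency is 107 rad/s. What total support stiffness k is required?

k = m·ω_n² = 65.6 × 107.0² = 65.6 × 11450 = 751100 N/m.

751000 N/m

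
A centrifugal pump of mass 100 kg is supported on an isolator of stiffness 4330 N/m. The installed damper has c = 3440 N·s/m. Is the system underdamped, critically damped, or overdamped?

c_c = 2√(k·m) = 1316 N·s/m; ζ = c/c_c = 3440/1316 = 2.61.
Since ζ > 1 the system is overdamped.

overdamped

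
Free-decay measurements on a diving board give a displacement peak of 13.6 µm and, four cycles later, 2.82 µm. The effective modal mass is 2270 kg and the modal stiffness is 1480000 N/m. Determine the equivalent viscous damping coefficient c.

Logarithmic decrement δ = (1/n)·ln(x₀/x_n) = (1/4)·ln(13.6/2.82) = (1/4)·ln(4.823) = 0.3933.
ζ = δ/√(4π² + δ²) = 0.3933/√(39.48 + 0.155) = 0.3933/6.295 = 0.06248.
c = ζ · 2√(km) = 0.06248 × 2√(1480000 × 2270) = 0.06248 × 115900 = 7243 N·s/m.

7240 N·s/m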